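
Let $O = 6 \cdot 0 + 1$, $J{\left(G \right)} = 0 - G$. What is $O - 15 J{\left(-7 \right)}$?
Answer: $-104$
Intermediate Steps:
$J{\left(G \right)} = - G$
$O = 1$ ($O = 0 + 1 = 1$)
$O - 15 J{\left(-7 \right)} = 1 - 15 \left(\left(-1\right) \left(-7\right)\right) = 1 - 105 = -104$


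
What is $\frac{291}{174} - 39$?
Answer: $- \frac{2165}{58} \approx -37.328$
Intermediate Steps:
$\frac{291}{174} - 39 = 291 \cdot \frac{1}{174} - 39 = \frac{97}{58} - 39 = - \frac{2165}{58}$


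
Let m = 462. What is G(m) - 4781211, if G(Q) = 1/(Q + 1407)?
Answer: -8936083358/1869 ≈ -4.7812e+6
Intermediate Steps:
G(Q) = 1/(1407 + Q)
G(m) - 4781211 = 1/(1407 + 462) - 4781211 = 1/1869 - 4781211 = -8936083358/1869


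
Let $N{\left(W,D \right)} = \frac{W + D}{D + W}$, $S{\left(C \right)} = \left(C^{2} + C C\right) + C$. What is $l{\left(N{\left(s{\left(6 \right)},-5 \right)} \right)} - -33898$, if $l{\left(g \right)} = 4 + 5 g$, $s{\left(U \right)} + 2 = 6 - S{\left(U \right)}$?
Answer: $33907$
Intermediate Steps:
$S{\left(C \right)} = C + 2 C^{2}$ ($S{\left(C \right)} = \left(C^{2} + C^{2}\right) + C = 2 C^{2} + C = C + 2 C^{2}$)
$s{\left(U \right)} = 4 - U \left(1 + 2 U\right)$ ($s{\left(U \right)} = -2 - \left(-6 + U \left(1 + 2 U\right)\right) = 4 - U \left(1 + 2 U\right)$)
$N{\left(W,D \right)} = 1$ ($N{\left(W,D \right)} = \frac{D + W}{D + W} = 1$)
$l{\left(N{\left(s{\left(6 \right)},-5 \right)} \right)} - -33898 = \left(4 + 5 \cdot 1\right) - -33898 = \left(4 + 5\right) + 33898 = 9 + 33898 = 33907$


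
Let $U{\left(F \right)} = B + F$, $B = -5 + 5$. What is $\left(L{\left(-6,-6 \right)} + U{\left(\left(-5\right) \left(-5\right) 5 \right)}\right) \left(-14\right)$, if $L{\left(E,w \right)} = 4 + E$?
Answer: $-1722$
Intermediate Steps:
$B = 0$
$U{\left(F \right)} = F$ ($U{\left(F \right)} = 0 + F = F$)
$\left(L{\left(-6,-6 \right)} + U{\left(\left(-5\right) \left(-5\right) 5 \right)}\right) \left(-14\right) = \left(\left(4 - 6\right) + \left(-5\right) \left(-5\right) 5\right) \left(-14\right) = \left(-2 + 25 \cdot 5\right) \left(-14\right) = \left(-2 + 125\right) \left(-14\right) = 123 \left(-14\right) = -1722$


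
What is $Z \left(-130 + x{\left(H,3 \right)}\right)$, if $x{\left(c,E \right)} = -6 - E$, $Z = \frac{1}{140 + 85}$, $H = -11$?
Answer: $- \frac{139}{225} \approx -0.61778$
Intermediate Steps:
$Z = \frac{1}{225} \approx 0.0044444$
$Z \left(-130 + x{\left(H,3 \right)}\right) = \frac{-130 - 9}{225} = \frac{1}{225} \left(-139\right) = - \frac{139}{225}$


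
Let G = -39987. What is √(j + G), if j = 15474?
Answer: I*√24513 ≈ 156.57*I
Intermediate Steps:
√(j + G) = √(15474 - 39987) = √(-24513) = I*√24513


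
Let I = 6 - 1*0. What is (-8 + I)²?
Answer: 4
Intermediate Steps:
I = 6 (I = 6 + 0 = 6)
(-8 + I)² = (-8 + 6)² = (-2)² = 4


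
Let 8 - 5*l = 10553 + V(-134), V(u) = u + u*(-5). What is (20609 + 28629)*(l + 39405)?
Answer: 9155510672/5 ≈ 1.8311e+9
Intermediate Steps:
V(u) = -4*u (V(u) = u - 5*u = -4*u)
l = -11081/5 (l = 8/5 - (10553 - 4*(-134))/5 = 8/5 - (10553 + 536)/5 = 8/5 - ⅕*11089 = 8/5 - 11089/5 = -11081/5 ≈ -2216.2)
(20609 + 28629)*(l + 39405) = (20609 + 28629)*(-11081/5 + 39405) = 49238*(185944/5) = 9155510672/5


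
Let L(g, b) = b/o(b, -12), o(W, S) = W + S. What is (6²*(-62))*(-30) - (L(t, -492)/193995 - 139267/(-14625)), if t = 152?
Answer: 177286990005121/2648031750 ≈ 66951.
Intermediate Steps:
o(W, S) = S + W
L(g, b) = b/(-12 + b)
(6²*(-62))*(-30) - (L(t, -492)/193995 - 139267/(-14625)) = (6²*(-62))*(-30) - (-492/(-12 - 492)/193995 - 139267/(-14625)) = (36*(-62))*(-30) - (-492/(-504)*(1/193995) - 139267*(-1/14625)) = -2232*(-30) - (-492*(-1/504)*(1/193995) + 139267/14625) = 66960 - ((41/42)*(1/193995) + 139267/14625) = 66960 - (41/8147790 + 139267/14625) = 66960 - 1*25215974879/2648031750 = 66960 - 25215974879/2648031750 = 177286990005121/2648031750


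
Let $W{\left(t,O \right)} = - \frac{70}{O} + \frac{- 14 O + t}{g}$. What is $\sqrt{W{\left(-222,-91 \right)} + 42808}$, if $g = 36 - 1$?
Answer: $\frac{\sqrt{8868708030}}{455} \approx 206.98$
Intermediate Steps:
$g = 35$ ($g = 36 - 1 = 35$)
$W{\left(t,O \right)} = - \frac{70}{O} - \frac{2 O}{5} + \frac{t}{35}$ ($W{\left(t,O \right)} = - \frac{70}{O} + \frac{- 14 O + t}{35} = - \frac{70}{O} + \left(t - 14 O\right) \frac{1}{35} = - \frac{70}{O} - \left(- \frac{t}{35} + \frac{2 O}{5}\right) = - \frac{70}{O} - \frac{2 O}{5} + \frac{t}{35}$)
$\sqrt{W{\left(-222,-91 \right)} + 42808} = \sqrt{\frac{-2450 - 91 \left(-222 - -1274\right)}{35 \left(-91\right)} + 42808} = \sqrt{\frac{1}{35} \left(- \frac{1}{91}\right) \left(-2450 - 91 \left(-222 + 1274\right)\right) + 42808} = \sqrt{\frac{1}{35} \left(- \frac{1}{91}\right) \left(-2450 - 95732\right) + 42808} = \sqrt{\frac{1}{35} \left(- \frac{1}{91}\right) \left(-98182\right) + 42808} = \sqrt{\frac{14026}{455} + 42808} = \sqrt{\frac{19491666}{455}} = \frac{\sqrt{8868708030}}{455}$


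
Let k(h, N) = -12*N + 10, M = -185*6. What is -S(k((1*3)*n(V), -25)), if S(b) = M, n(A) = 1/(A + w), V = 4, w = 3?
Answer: 1110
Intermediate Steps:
n(A) = 1/(3 + A) (n(A) = 1/(A + 3) = 1/(3 + A))
M = -1110
k(h, N) = 10 - 12*N
S(b) = -1110
-S(k((1*3)*n(V), -25)) = -1*(-1110) = 1110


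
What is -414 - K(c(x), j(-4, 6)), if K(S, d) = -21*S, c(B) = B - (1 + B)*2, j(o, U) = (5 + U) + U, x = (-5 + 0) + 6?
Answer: -477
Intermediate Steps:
x = 1 (x = -5 + 6 = 1)
j(o, U) = 5 + 2*U
c(B) = -2 - B (c(B) = B - (2 + 2*B) = B + (-2 - 2*B) = -2 - B)
-414 - K(c(x), j(-4, 6)) = -414 - (-21)*(-2 - 1*1) = -414 - (-21)*(-2 - 1) = -414 - (-21)*(-3) = -414 - 1*63 = -414 - 63 = -477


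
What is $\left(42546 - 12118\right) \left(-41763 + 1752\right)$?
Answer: $-1217454708$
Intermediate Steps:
$\left(42546 - 12118\right) \left(-41763 + 1752\right) = 30428 \left(-40011\right) = -1217454708$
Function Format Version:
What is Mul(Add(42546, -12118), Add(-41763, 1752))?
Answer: -1217454708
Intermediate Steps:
Mul(Add(42546, -12118), Add(-41763, 1752)) = Mul(30428, -40011) = -1217454708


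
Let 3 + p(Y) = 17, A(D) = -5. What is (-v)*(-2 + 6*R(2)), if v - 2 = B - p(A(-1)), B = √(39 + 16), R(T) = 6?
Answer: 408 - 34*√55 ≈ 155.85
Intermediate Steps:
p(Y) = 14 (p(Y) = -3 + 17 = 14)
B = √55 ≈ 7.4162
v = -12 + √55 (v = 2 + (√55 - 1*14) = 2 + (√55 - 14) = 2 + (-14 + √55) = -12 + √55 ≈ -4.5838)
(-v)*(-2 + 6*R(2)) = (-(-12 + √55))*(-2 + 6*6) = (12 - √55)*(-2 + 36) = (12 - √55)*34 = 408 - 34*√55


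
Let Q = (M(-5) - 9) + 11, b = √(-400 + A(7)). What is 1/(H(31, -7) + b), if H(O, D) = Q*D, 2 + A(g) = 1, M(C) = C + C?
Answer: 56/3537 - I*√401/3537 ≈ 0.015833 - 0.0056616*I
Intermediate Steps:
M(C) = 2*C
A(g) = -1 (A(g) = -2 + 1 = -1)
b = I*√401 (b = √(-400 - 1) = √(-401) = I*√401 ≈ 20.025*I)
Q = -8 (Q = (2*(-5) - 9) + 11 = (-10 - 9) + 11 = -19 + 11 = -8)
H(O, D) = -8*D
1/(H(31, -7) + b) = 1/(-8*(-7) + I*√401) = 1/(56 + I*√401)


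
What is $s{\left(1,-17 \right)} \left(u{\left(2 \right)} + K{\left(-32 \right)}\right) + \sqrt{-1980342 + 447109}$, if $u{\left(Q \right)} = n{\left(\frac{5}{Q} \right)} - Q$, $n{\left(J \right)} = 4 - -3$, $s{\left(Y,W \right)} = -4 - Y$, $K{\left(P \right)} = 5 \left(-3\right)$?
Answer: $50 + i \sqrt{1533233} \approx 50.0 + 1238.2 i$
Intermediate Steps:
$K{\left(P \right)} = -15$
$n{\left(J \right)} = 7$ ($n{\left(J \right)} = 4 + 3 = 7$)
$u{\left(Q \right)} = 7 - Q$
$s{\left(1,-17 \right)} \left(u{\left(2 \right)} + K{\left(-32 \right)}\right) + \sqrt{-1980342 + 447109} = \left(-4 - 1\right) \left(\left(7 - 2\right) - 15\right) + \sqrt{-1980342 + 447109} = \left(-4 - 1\right) \left(\left(7 - 2\right) - 15\right) + \sqrt{-1533233} = - 5 \left(5 - 15\right) + i \sqrt{1533233} = \left(-5\right) \left(-10\right) + i \sqrt{1533233} = 50 + i \sqrt{1533233}$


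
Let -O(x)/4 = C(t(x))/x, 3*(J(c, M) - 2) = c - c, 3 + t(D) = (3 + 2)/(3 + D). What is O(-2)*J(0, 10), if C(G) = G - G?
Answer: 0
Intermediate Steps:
t(D) = -3 + 5/(3 + D) (t(D) = -3 + (3 + 2)/(3 + D) = -3 + 5/(3 + D))
C(G) = 0
J(c, M) = 2 (J(c, M) = 2 + (c - c)/3 = 2 + (⅓)*0 = 2 + 0 = 2)
O(x) = 0 (O(x) = -0/x = -4*0 = 0)
O(-2)*J(0, 10) = 0*2 = 0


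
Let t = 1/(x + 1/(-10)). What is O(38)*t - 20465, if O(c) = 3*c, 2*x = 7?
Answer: -347335/17 ≈ -20431.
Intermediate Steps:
x = 7/2 (x = (½)*7 = 7/2 ≈ 3.5000)
t = 5/17 (t = 1/(7/2 + 1/(-10)) = 1/(7/2 - ⅒) = 1/(17/5) = 5/17 ≈ 0.29412)
O(38)*t - 20465 = (3*38)*(5/17) - 20465 = 114*(5/17) - 20465 = 570/17 - 20465 = -347335/17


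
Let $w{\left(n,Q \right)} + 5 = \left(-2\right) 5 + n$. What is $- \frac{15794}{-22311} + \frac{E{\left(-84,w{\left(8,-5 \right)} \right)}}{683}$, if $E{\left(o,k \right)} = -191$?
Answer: $\frac{6525901}{15238413} \approx 0.42825$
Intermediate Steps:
$w{\left(n,Q \right)} = -15 + n$ ($w{\left(n,Q \right)} = -5 + \left(\left(-2\right) 5 + n\right) = -5 + \left(-10 + n\right) = -15 + n$)
$- \frac{15794}{-22311} + \frac{E{\left(-84,w{\left(8,-5 \right)} \right)}}{683} = - \frac{15794}{-22311} - \frac{191}{683} = \left(-15794\right) \left(- \frac{1}{22311}\right) - \frac{191}{683} = \frac{15794}{22311} - \frac{191}{683} = \frac{6525901}{15238413}$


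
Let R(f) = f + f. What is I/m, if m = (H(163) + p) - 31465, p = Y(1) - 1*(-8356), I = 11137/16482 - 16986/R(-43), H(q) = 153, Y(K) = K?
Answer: -140460517/16268805330 ≈ -0.0086337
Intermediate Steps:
R(f) = 2*f
I = 140460517/708726 (I = 11137/16482 - 16986/(2*(-43)) = 11137*(1/16482) - 16986/(-86) = 11137/16482 - 16986*(-1/86) = 11137/16482 + 8493/43 = 140460517/708726 ≈ 198.19)
p = 8357 (p = 1 - 1*(-8356) = 1 + 8356 = 8357)
m = -22955 (m = (153 + 8357) - 31465 = 8510 - 31465 = -22955)
I/m = (140460517/708726)/(-22955) = (140460517/708726)*(-1/22955) = -140460517/16268805330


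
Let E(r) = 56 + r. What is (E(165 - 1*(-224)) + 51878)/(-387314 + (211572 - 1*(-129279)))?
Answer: -52323/46463 ≈ -1.1261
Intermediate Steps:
(E(165 - 1*(-224)) + 51878)/(-387314 + (211572 - 1*(-129279))) = ((56 + (165 - 1*(-224))) + 51878)/(-387314 + (211572 - 1*(-129279))) = ((56 + (165 + 224)) + 51878)/(-387314 + (211572 + 129279)) = ((56 + 389) + 51878)/(-387314 + 340851) = (445 + 51878)/(-46463) = 52323*(-1/46463) = -52323/46463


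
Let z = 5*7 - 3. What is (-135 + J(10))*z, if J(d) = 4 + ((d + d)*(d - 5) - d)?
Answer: -1312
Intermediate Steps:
J(d) = 4 - d + 2*d*(-5 + d) (J(d) = 4 + ((2*d)*(-5 + d) - d) = 4 + (2*d*(-5 + d) - d) = 4 + (-d + 2*d*(-5 + d)) = 4 - d + 2*d*(-5 + d))
z = 32 (z = 35 - 3 = 32)
(-135 + J(10))*z = (-135 + (4 - 11*10 + 2*10²))*32 = (-135 + (4 - 110 + 2*100))*32 = (-135 + (4 - 110 + 200))*32 = (-135 + 94)*32 = -41*32 = -1312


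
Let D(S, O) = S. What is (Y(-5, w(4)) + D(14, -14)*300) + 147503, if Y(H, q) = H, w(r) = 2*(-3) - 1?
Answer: 151698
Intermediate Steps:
w(r) = -7 (w(r) = -6 - 1 = -7)
(Y(-5, w(4)) + D(14, -14)*300) + 147503 = (-5 + 14*300) + 147503 = (-5 + 4200) + 147503 = 4195 + 147503 = 151698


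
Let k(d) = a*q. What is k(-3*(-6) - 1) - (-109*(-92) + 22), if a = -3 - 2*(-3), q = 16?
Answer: -10002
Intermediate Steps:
a = 3 (a = -3 + 6 = 3)
k(d) = 48 (k(d) = 3*16 = 48)
k(-3*(-6) - 1) - (-109*(-92) + 22) = 48 - (-109*(-92) + 22) = 48 - (10028 + 22) = 48 - 1*10050 = 48 - 10050 = -10002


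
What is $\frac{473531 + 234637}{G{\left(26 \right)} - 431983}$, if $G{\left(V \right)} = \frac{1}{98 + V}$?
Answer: $- \frac{29270944}{17855297} \approx -1.6393$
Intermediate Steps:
$\frac{473531 + 234637}{G{\left(26 \right)} - 431983} = \frac{473531 + 234637}{\frac{1}{98 + 26} - 431983} = \frac{708168}{\frac{1}{124} - 431983} = \frac{708168}{- \frac{53565891}{124}} = 708168 \left(- \frac{124}{53565891}\right) = - \frac{29270944}{17855297}$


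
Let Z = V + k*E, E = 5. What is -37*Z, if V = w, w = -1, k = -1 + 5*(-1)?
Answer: 1147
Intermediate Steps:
k = -6 (k = -1 - 5 = -6)
V = -1
Z = -31 (Z = -1 - 6*5 = -1 - 30 = -31)
-37*Z = -37*(-31) = 1147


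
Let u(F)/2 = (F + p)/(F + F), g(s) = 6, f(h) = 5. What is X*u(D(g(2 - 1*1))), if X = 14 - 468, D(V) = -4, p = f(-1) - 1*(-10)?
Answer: 2497/2 ≈ 1248.5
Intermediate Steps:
p = 15 (p = 5 - 1*(-10) = 5 + 10 = 15)
X = -454
u(F) = (15 + F)/F (u(F) = 2*((F + 15)/(F + F)) = 2*((15 + F)/((2*F))) = 2*((15 + F)*(1/(2*F))) = 2*((15 + F)/(2*F)) = (15 + F)/F)
X*u(D(g(2 - 1*1))) = -454*(15 - 4)/(-4) = -(-227)*11/2 = -454*(-11/4) = 2497/2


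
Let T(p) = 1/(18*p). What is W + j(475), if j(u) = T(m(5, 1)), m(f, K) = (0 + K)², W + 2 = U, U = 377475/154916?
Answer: 686245/1394244 ≈ 0.49220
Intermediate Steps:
U = 377475/154916 (U = 377475*(1/154916) = 377475/154916 ≈ 2.4366)
W = 67643/154916 (W = -2 + 377475/154916 = 67643/154916 ≈ 0.43664)
m(f, K) = K²
T(p) = 1/(18*p)
j(u) = 1/18 (j(u) = 1/(18*(1²)) = (1/18)/1 = (1/18)*1 = 1/18)
W + j(475) = 67643/154916 + 1/18 = 686245/1394244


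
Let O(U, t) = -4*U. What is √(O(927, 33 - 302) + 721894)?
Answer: √718186 ≈ 847.46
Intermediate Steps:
√(O(927, 33 - 302) + 721894) = √(-4*927 + 721894) = √(-3708 + 721894) = √718186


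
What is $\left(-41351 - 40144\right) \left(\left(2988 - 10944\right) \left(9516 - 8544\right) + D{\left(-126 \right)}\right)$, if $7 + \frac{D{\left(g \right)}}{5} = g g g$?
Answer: $1445325804765$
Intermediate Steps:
$D{\left(g \right)} = -35 + 5 g^{3}$ ($D{\left(g \right)} = -35 + 5 g g g = -35 + 5 g^{2} g = -35 + 5 g^{3}$)
$\left(-41351 - 40144\right) \left(\left(2988 - 10944\right) \left(9516 - 8544\right) + D{\left(-126 \right)}\right) = \left(-41351 - 40144\right) \left(\left(2988 - 10944\right) \left(9516 - 8544\right) + \left(-35 + 5 \left(-126\right)^{3}\right)\right) = - 81495 \left(\left(-7956\right) 972 + \left(-35 + 5 \left(-2000376\right)\right)\right) = - 81495 \left(-7733232 - 10001915\right) = \left(-81495\right) \left(-17735147\right) = 1445325804765$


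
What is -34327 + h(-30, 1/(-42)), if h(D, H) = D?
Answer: -34357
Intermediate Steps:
-34327 + h(-30, 1/(-42)) = -34327 - 30 = -34357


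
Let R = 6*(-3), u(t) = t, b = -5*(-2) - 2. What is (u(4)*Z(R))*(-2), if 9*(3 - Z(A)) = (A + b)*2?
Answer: -376/9 ≈ -41.778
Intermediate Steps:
b = 8 (b = 10 - 2 = 8)
R = -18
Z(A) = 11/9 - 2*A/9 (Z(A) = 3 - (A + 8)*2/9 = 3 - (8 + A)*2/9 = 3 - (16 + 2*A)/9 = 3 + (-16/9 - 2*A/9) = 11/9 - 2*A/9)
(u(4)*Z(R))*(-2) = (4*(11/9 - 2/9*(-18)))*(-2) = (4*(11/9 + 4))*(-2) = (4*(47/9))*(-2) = (188/9)*(-2) = -376/9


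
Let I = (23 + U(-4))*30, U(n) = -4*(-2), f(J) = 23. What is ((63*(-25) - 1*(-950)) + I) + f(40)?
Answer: 328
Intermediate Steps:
U(n) = 8
I = 930 (I = (23 + 8)*30 = 31*30 = 930)
((63*(-25) - 1*(-950)) + I) + f(40) = ((63*(-25) - 1*(-950)) + 930) + 23 = ((-1575 + 950) + 930) + 23 = (-625 + 930) + 23 = 305 + 23 = 328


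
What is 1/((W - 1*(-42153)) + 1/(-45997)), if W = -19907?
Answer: 45997/1023249261 ≈ 4.4952e-5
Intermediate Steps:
1/((W - 1*(-42153)) + 1/(-45997)) = 1/((-19907 - 1*(-42153)) + 1/(-45997)) = 1/((-19907 + 42153) - 1/45997) = 1/(22246 - 1/45997) = 1/(1023249261/45997) = 45997/1023249261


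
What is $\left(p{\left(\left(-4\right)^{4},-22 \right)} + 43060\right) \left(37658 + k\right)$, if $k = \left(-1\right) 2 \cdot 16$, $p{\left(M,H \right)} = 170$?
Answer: $1626571980$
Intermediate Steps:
$k = -32$ ($k = \left(-2\right) 16 = -32$)
$\left(p{\left(\left(-4\right)^{4},-22 \right)} + 43060\right) \left(37658 + k\right) = \left(170 + 43060\right) \left(37658 - 32\right) = 43230 \cdot 37626 = 1626571980$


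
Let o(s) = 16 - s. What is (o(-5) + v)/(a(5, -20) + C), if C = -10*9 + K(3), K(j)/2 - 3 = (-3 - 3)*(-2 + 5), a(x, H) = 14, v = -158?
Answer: 137/106 ≈ 1.2925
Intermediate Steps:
K(j) = -30 (K(j) = 6 + 2*((-3 - 3)*(-2 + 5)) = 6 + 2*(-6*3) = 6 + 2*(-18) = 6 - 36 = -30)
C = -120 (C = -10*9 - 30 = -90 - 30 = -120)
(o(-5) + v)/(a(5, -20) + C) = ((16 - 1*(-5)) - 158)/(14 - 120) = ((16 + 5) - 158)/(-106) = (21 - 158)*(-1/106) = -137*(-1/106) = 137/106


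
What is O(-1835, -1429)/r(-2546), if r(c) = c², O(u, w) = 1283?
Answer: 1283/6482116 ≈ 0.00019793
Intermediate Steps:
O(-1835, -1429)/r(-2546) = 1283/((-2546)²) = 1283/6482116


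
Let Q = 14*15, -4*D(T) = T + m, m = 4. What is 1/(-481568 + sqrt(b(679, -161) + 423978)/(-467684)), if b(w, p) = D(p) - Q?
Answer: -421330245850744832/202899163833851485561347 + 935368*sqrt(1695229)/202899163833851485561347 ≈ -2.0766e-6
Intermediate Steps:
D(T) = -1 - T/4 (D(T) = -(T + 4)/4 = -(4 + T)/4 = -1 - T/4)
Q = 210
b(w, p) = -211 - p/4 (b(w, p) = (-1 - p/4) - 1*210 = (-1 - p/4) - 210 = -211 - p/4)
1/(-481568 + sqrt(b(679, -161) + 423978)/(-467684)) = 1/(-481568 + sqrt((-211 - 1/4*(-161)) + 423978)/(-467684)) = 1/(-481568 + sqrt((-211 + 161/4) + 423978)*(-1/467684)) = 1/(-481568 + sqrt(-683/4 + 423978)*(-1/467684)) = 1/(-481568 + sqrt(1695229/4)*(-1/467684)) = 1/(-481568 + (sqrt(1695229)/2)*(-1/467684)) = 1/(-481568 - sqrt(1695229)/935368)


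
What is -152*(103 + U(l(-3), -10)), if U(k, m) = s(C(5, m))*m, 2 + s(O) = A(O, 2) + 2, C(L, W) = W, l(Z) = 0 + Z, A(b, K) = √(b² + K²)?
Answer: -15656 + 3040*√26 ≈ -154.98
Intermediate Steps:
A(b, K) = √(K² + b²)
l(Z) = Z
s(O) = √(4 + O²) (s(O) = -2 + (√(2² + O²) + 2) = -2 + (√(4 + O²) + 2) = -2 + (2 + √(4 + O²)) = √(4 + O²))
U(k, m) = m*√(4 + m²) (U(k, m) = √(4 + m²)*m = m*√(4 + m²))
-152*(103 + U(l(-3), -10)) = -152*(103 - 10*√(4 + (-10)²)) = -152*(103 - 10*√(4 + 100)) = -152*(103 - 20*√26) = -15656 + 3040*√26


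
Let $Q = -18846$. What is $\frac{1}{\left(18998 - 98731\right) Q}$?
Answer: $\frac{1}{1502648118} \approx 6.6549 \cdot 10^{-10}$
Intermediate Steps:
$\frac{1}{\left(18998 - 98731\right) Q} = \frac{1}{\left(18998 - 98731\right) \left(-18846\right)} = \frac{1}{-79733} \left(- \frac{1}{18846}\right) = \left(- \frac{1}{79733}\right) \left(- \frac{1}{18846}\right) = \frac{1}{1502648118}$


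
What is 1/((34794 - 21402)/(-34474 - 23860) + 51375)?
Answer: 29167/1498447929 ≈ 1.9465e-5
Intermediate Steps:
1/((34794 - 21402)/(-34474 - 23860) + 51375) = 1/(13392/(-58334) + 51375) = 1/(13392*(-1/58334) + 51375) = 1/(-6696/29167 + 51375) = 1/(1498447929/29167) = 29167/1498447929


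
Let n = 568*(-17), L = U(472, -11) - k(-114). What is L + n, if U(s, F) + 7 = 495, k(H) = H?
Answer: -9054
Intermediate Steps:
U(s, F) = 488 (U(s, F) = -7 + 495 = 488)
L = 602 (L = 488 - 1*(-114) = 488 + 114 = 602)
n = -9656
L + n = 602 - 9656 = -9054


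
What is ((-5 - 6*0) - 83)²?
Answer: 7744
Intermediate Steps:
((-5 - 6*0) - 83)² = ((-5 + 0) - 83)² = (-5 - 83)² = (-88)² = 7744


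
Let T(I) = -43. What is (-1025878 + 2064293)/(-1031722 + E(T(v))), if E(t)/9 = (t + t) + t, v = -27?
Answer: -1038415/1032883 ≈ -1.0054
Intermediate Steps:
E(t) = 27*t (E(t) = 9*((t + t) + t) = 9*(2*t + t) = 9*(3*t) = 27*t)
(-1025878 + 2064293)/(-1031722 + E(T(v))) = (-1025878 + 2064293)/(-1031722 + 27*(-43)) = 1038415/(-1031722 - 1161) = 1038415/(-1032883) = 1038415*(-1/1032883) = -1038415/1032883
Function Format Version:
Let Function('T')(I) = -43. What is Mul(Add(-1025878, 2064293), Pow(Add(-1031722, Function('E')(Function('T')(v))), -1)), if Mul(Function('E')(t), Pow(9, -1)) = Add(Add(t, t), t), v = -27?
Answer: Rational(-1038415, 1032883) ≈ -1.0054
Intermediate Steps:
Function('E')(t) = Mul(27, t) (Function('E')(t) = Mul(9, Add(Add(t, t), t)) = Mul(9, Add(Mul(2, t), t)) = Mul(9, Mul(3, t)) = Mul(27, t))
Mul(Add(-1025878, 2064293), Pow(Add(-1031722, Function('E')(Function('T')(v))), -1)) = Mul(Add(-1025878, 2064293), Pow(Add(-1031722, Mul(27, -43)), -1)) = Mul(1038415, Pow(Add(-1031722, -1161), -1)) = Mul(1038415, Pow(-1032883, -1)) = Mul(1038415, Rational(-1, 1032883)) = Rational(-1038415, 1032883)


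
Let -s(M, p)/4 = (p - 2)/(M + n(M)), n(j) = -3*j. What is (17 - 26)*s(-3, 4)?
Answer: 12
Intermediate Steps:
s(M, p) = 2*(-2 + p)/M (s(M, p) = -4*(p - 2)/(M - 3*M) = -4*(-2 + p)/((-2*M)) = -4*(-2 + p)*(-1/(2*M)) = -(-2)*(-2 + p)/M = 2*(-2 + p)/M)
(17 - 26)*s(-3, 4) = (17 - 26)*(2*(-2 + 4)/(-3)) = -18*(-1)*2/3 = -9*(-4/3) = 12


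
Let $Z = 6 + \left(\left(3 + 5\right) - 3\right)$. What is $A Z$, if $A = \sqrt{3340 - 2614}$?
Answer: $121 \sqrt{6} \approx 296.39$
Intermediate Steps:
$Z = 11$ ($Z = 6 + \left(8 - 3\right) = 6 + 5 = 11$)
$A = 11 \sqrt{6}$ ($A = \sqrt{726} = 11 \sqrt{6} \approx 26.944$)
$A Z = 11 \sqrt{6} \cdot 11 = 121 \sqrt{6}$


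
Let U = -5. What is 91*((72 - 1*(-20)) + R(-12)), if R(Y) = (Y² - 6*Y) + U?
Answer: 27573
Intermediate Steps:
R(Y) = -5 + Y² - 6*Y (R(Y) = (Y² - 6*Y) - 5 = -5 + Y² - 6*Y)
91*((72 - 1*(-20)) + R(-12)) = 91*((72 - 1*(-20)) + (-5 + (-12)² - 6*(-12))) = 91*((72 + 20) + (-5 + 144 + 72)) = 91*(92 + 211) = 91*303 = 27573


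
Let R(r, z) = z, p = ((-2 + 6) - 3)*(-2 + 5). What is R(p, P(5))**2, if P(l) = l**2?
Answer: 625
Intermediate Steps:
p = 3 (p = (4 - 3)*3 = 1*3 = 3)
R(p, P(5))**2 = (5**2)**2 = 25**2 = 625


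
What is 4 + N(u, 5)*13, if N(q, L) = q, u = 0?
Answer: 4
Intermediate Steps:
4 + N(u, 5)*13 = 4 + 0*13 = 4 + 0 = 4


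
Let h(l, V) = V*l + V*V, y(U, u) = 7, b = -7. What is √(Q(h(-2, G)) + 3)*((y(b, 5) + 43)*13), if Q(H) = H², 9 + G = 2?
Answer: 1300*√993 ≈ 40966.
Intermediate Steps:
G = -7 (G = -9 + 2 = -7)
h(l, V) = V² + V*l (h(l, V) = V*l + V² = V² + V*l)
√(Q(h(-2, G)) + 3)*((y(b, 5) + 43)*13) = √((-7*(-7 - 2))² + 3)*((7 + 43)*13) = √((-7*(-9))² + 3)*(50*13) = √(63² + 3)*650 = √(3969 + 3)*650 = √3972*650 = (2*√993)*650 = 1300*√993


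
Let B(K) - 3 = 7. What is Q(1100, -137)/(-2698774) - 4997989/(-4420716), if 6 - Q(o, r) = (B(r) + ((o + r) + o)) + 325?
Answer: 22573607221/19950691308 ≈ 1.1315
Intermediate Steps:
B(K) = 10 (B(K) = 3 + 7 = 10)
Q(o, r) = -329 - r - 2*o (Q(o, r) = 6 - ((10 + ((o + r) + o)) + 325) = 6 - ((10 + (r + 2*o)) + 325) = 6 - ((10 + r + 2*o) + 325) = 6 - (335 + r + 2*o) = 6 + (-335 - r - 2*o) = -329 - r - 2*o)
Q(1100, -137)/(-2698774) - 4997989/(-4420716) = (-329 - 1*(-137) - 2*1100)/(-2698774) - 4997989/(-4420716) = (-329 + 137 - 2200)*(-1/2698774) - 4997989*(-1/4420716) = -2392*(-1/2698774) + 4997989/4420716 = 4/4513 + 4997989/4420716 = 22573607221/19950691308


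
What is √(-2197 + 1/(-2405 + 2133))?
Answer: I*√10158945/68 ≈ 46.872*I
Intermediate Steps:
√(-2197 + 1/(-2405 + 2133)) = √(-2197 + 1/(-272)) = √(-2197 - 1/272) = √(-597585/272) = I*√10158945/68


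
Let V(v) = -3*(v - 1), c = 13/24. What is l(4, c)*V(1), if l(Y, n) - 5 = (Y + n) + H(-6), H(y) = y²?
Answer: 0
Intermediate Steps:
c = 13/24 (c = 13*(1/24) = 13/24 ≈ 0.54167)
l(Y, n) = 41 + Y + n (l(Y, n) = 5 + ((Y + n) + (-6)²) = 5 + ((Y + n) + 36) = 5 + (36 + Y + n) = 41 + Y + n)
V(v) = 3 - 3*v (V(v) = -3*(-1 + v) = 3 - 3*v)
l(4, c)*V(1) = (41 + 4 + 13/24)*(3 - 3*1) = 1093*(3 - 3)/24 = (1093/24)*0 = 0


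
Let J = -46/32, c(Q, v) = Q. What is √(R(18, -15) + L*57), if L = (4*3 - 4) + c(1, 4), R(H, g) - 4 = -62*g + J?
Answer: √23129/4 ≈ 38.021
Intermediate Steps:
J = -23/16 (J = -46*1/32 = -23/16 ≈ -1.4375)
R(H, g) = 41/16 - 62*g (R(H, g) = 4 + (-62*g - 23/16) = 4 + (-23/16 - 62*g) = 41/16 - 62*g)
L = 9 (L = (4*3 - 4) + 1 = (12 - 4) + 1 = 8 + 1 = 9)
√(R(18, -15) + L*57) = √((41/16 - 62*(-15)) + 9*57) = √((41/16 + 930) + 513) = √(14921/16 + 513) = √(23129/16) = √23129/4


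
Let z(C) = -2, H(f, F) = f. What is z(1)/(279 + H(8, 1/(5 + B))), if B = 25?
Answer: -2/287 ≈ -0.0069686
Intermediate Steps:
z(1)/(279 + H(8, 1/(5 + B))) = -2/(279 + 8) = -2/287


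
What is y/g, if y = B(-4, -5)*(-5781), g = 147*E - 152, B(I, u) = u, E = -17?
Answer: -28905/2651 ≈ -10.903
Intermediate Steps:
g = -2651 (g = 147*(-17) - 152 = -2499 - 152 = -2651)
y = 28905 (y = -5*(-5781) = 28905)
y/g = 28905/(-2651) = 28905*(-1/2651) = -28905/2651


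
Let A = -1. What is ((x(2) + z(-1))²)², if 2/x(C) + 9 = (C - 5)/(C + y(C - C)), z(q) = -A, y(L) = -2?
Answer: 1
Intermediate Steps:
z(q) = 1 (z(q) = -1*(-1) = 1)
x(C) = 2/(-9 + (-5 + C)/(-2 + C)) (x(C) = 2/(-9 + (C - 5)/(C - 2)) = 2/(-9 + (-5 + C)/(-2 + C)))
((x(2) + z(-1))²)² = ((2*(2 - 1*2)/(-13 + 8*2) + 1)²)² = ((2*(2 - 2)/(-13 + 16) + 1)²)² = ((2*0/3 + 1)²)² = ((2*(⅓)*0 + 1)²)² = ((0 + 1)²)² = (1²)² = 1² = 1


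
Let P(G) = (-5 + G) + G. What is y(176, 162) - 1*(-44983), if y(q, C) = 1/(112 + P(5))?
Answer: 5263012/117 ≈ 44983.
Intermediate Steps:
P(G) = -5 + 2*G
y(q, C) = 1/117 (y(q, C) = 1/(112 + (-5 + 2*5)) = 1/(112 + (-5 + 10)) = 1/(112 + 5) = 1/117)
y(176, 162) - 1*(-44983) = 1/117 - 1*(-44983) = 1/117 + 44983 = 5263012/117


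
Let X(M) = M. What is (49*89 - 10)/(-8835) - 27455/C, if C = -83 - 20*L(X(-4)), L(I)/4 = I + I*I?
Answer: 12527728/484995 ≈ 25.831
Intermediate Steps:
L(I) = 4*I + 4*I² (L(I) = 4*(I + I*I) = 4*(I + I²) = 4*I + 4*I²)
C = -1043 (C = -83 - 80*(-4)*(1 - 4) = -83 - 80*(-4)*(-3) = -83 - 20*48 = -83 - 960 = -1043)
(49*89 - 10)/(-8835) - 27455/C = (49*89 - 10)/(-8835) - 27455/(-1043) = (4361 - 10)*(-1/8835) - 27455*(-1/1043) = 4351*(-1/8835) + 27455/1043 = -229/465 + 27455/1043 = 12527728/484995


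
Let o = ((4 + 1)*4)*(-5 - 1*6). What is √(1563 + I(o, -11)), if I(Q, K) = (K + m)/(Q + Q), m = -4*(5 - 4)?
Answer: 3*√336226/44 ≈ 39.535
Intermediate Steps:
m = -4 (m = -4*1 = -4)
o = -220 (o = (5*4)*(-5 - 6) = 20*(-11) = -220)
I(Q, K) = (-4 + K)/(2*Q) (I(Q, K) = (K - 4)/(Q + Q) = (-4 + K)/((2*Q)) = (-4 + K)*(1/(2*Q)) = (-4 + K)/(2*Q))
√(1563 + I(o, -11)) = √(1563 + (½)*(-4 - 11)/(-220)) = √(1563 + (½)*(-1/220)*(-15)) = √(1563 + 3/88) = √(137547/88) = 3*√336226/44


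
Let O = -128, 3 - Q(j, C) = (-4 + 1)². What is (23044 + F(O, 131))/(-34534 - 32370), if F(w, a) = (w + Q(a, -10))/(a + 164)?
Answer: -3398923/9868340 ≈ -0.34443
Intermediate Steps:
Q(j, C) = -6 (Q(j, C) = 3 - (-4 + 1)² = 3 - 1*(-3)² = 3 - 1*9 = 3 - 9 = -6)
F(w, a) = (-6 + w)/(164 + a) (F(w, a) = (w - 6)/(a + 164) = (-6 + w)/(164 + a))
(23044 + F(O, 131))/(-34534 - 32370) = (23044 + (-6 - 128)/(164 + 131))/(-34534 - 32370) = (23044 - 134/295)/(-66904) = (23044 + (1/295)*(-134))*(-1/66904) = (23044 - 134/295)*(-1/66904) = (6797846/295)*(-1/66904) = -3398923/9868340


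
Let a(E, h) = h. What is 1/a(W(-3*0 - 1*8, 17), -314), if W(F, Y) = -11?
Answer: -1/314 ≈ -0.0031847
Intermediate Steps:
1/a(W(-3*0 - 1*8, 17), -314) = 1/(-314) = -1/314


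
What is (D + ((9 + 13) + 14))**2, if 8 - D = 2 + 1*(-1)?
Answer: 1849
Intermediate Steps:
D = 7 (D = 8 - (2 + 1*(-1)) = 8 - (2 - 1) = 8 - 1*1 = 8 - 1 = 7)
(D + ((9 + 13) + 14))**2 = (7 + ((9 + 13) + 14))**2 = (7 + (22 + 14))**2 = (7 + 36)**2 = 43**2 = 1849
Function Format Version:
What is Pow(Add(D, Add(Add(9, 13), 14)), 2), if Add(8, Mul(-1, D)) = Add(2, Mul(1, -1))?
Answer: 1849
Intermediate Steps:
D = 7 (D = Add(8, Mul(-1, Add(2, Mul(1, -1)))) = Add(8, Mul(-1, Add(2, -1))) = Add(8, Mul(-1, 1)) = Add(8, -1) = 7)
Pow(Add(D, Add(Add(9, 13), 14)), 2) = Pow(Add(7, Add(Add(9, 13), 14)), 2) = Pow(Add(7, Add(22, 14)), 2) = Pow(Add(7, 36), 2) = Pow(43, 2) = 1849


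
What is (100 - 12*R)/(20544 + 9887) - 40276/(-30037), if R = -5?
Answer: 1230444876/914055947 ≈ 1.3461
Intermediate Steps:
(100 - 12*R)/(20544 + 9887) - 40276/(-30037) = (100 - 12*(-5))/(20544 + 9887) - 40276/(-30037) = (100 + 60)/30431 - 40276*(-1/30037) = 160*(1/30431) + 40276/30037 = 160/30431 + 40276/30037 = 1230444876/914055947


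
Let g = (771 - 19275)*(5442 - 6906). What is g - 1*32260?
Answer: 27057596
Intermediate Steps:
g = 27089856 (g = -18504*(-1464) = 27089856)
g - 1*32260 = 27089856 - 1*32260 = 27089856 - 32260 = 27057596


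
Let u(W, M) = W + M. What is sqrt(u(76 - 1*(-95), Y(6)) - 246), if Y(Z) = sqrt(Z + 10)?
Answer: I*sqrt(71) ≈ 8.4261*I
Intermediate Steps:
Y(Z) = sqrt(10 + Z)
u(W, M) = M + W
sqrt(u(76 - 1*(-95), Y(6)) - 246) = sqrt((sqrt(10 + 6) + (76 - 1*(-95))) - 246) = sqrt((sqrt(16) + (76 + 95)) - 246) = sqrt((4 + 171) - 246) = sqrt(175 - 246) = sqrt(-71) = I*sqrt(71)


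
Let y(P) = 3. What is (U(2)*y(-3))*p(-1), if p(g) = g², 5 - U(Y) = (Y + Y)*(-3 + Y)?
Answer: 27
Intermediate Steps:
U(Y) = 5 - 2*Y*(-3 + Y) (U(Y) = 5 - (Y + Y)*(-3 + Y) = 5 - 2*Y*(-3 + Y))
(U(2)*y(-3))*p(-1) = ((5 - 2*2² + 6*2)*3)*(-1)² = ((5 - 2*4 + 12)*3)*1 = ((5 - 8 + 12)*3)*1 = (9*3)*1 = 27*1 = 27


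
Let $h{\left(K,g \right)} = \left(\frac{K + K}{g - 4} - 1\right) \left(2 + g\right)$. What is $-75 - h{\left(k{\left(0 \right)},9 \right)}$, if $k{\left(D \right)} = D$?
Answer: $-64$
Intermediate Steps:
$h{\left(K,g \right)} = \left(-1 + \frac{2 K}{-4 + g}\right) \left(2 + g\right)$ ($h{\left(K,g \right)} = \left(\frac{2 K}{-4 + g} - 1\right) \left(2 + g\right) = \left(-1 + \frac{2 K}{-4 + g}\right) \left(2 + g\right)$)
$-75 - h{\left(k{\left(0 \right)},9 \right)} = -75 - \frac{8 - 9^{2} + 2 \cdot 9 + 4 \cdot 0 + 2 \cdot 0 \cdot 9}{-4 + 9} = -75 - \frac{8 - 81 + 18 + 0 + 0}{5} = -75 - \frac{1}{5} \left(-55\right) = -75 - -11 = -75 + 11 = -64$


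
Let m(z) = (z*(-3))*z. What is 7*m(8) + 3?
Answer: -1341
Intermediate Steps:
m(z) = -3*z² (m(z) = (-3*z)*z = -3*z²)
7*m(8) + 3 = 7*(-3*8²) + 3 = 7*(-3*64) + 3 = 7*(-192) + 3 = -1344 + 3 = -1341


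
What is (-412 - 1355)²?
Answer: 3122289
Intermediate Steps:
(-412 - 1355)² = (-1767)² = 3122289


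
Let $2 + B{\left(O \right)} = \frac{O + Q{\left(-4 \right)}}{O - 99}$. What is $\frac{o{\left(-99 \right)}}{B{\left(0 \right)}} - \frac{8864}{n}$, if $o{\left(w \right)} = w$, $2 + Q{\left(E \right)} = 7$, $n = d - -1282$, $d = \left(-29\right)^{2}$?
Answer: $\frac{19008131}{430969} \approx 44.106$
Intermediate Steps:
$d = 841$
$n = 2123$ ($n = 841 - -1282 = 841 + 1282 = 2123$)
$Q{\left(E \right)} = 5$ ($Q{\left(E \right)} = -2 + 7 = 5$)
$B{\left(O \right)} = -2 + \frac{5 + O}{-99 + O}$ ($B{\left(O \right)} = -2 + \frac{O + 5}{O - 99} = -2 + \frac{5 + O}{-99 + O}$)
$\frac{o{\left(-99 \right)}}{B{\left(0 \right)}} - \frac{8864}{n} = - \frac{99}{\frac{1}{-99 + 0} \left(203 - 0\right)} - \frac{8864}{2123} = - \frac{99}{\frac{1}{-99} \left(203 + 0\right)} - \frac{8864}{2123} = - \frac{99}{\left(- \frac{1}{99}\right) 203} - \frac{8864}{2123} = - \frac{99}{- \frac{203}{99}} - \frac{8864}{2123} = \left(-99\right) \left(- \frac{99}{203}\right) - \frac{8864}{2123} = \frac{9801}{203} - \frac{8864}{2123} = \frac{19008131}{430969}$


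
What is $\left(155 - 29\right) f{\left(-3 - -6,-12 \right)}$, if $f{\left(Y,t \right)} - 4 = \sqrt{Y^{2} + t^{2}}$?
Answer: $504 + 378 \sqrt{17} \approx 2062.5$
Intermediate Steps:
$f{\left(Y,t \right)} = 4 + \sqrt{Y^{2} + t^{2}}$
$\left(155 - 29\right) f{\left(-3 - -6,-12 \right)} = \left(155 - 29\right) \left(4 + \sqrt{\left(-3 - -6\right)^{2} + \left(-12\right)^{2}}\right) = 126 \left(4 + \sqrt{\left(-3 + 6\right)^{2} + 144}\right) = 126 \left(4 + \sqrt{3^{2} + 144}\right) = 126 \left(4 + \sqrt{9 + 144}\right) = 126 \left(4 + \sqrt{153}\right) = 126 \left(4 + 3 \sqrt{17}\right) = 504 + 378 \sqrt{17}$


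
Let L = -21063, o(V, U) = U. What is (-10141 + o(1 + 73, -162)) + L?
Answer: -31366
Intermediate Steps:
(-10141 + o(1 + 73, -162)) + L = (-10141 - 162) - 21063 = -10303 - 21063 = -31366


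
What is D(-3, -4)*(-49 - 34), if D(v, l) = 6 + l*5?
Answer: 1162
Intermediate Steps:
D(v, l) = 6 + 5*l
D(-3, -4)*(-49 - 34) = (6 + 5*(-4))*(-49 - 34) = (6 - 20)*(-83) = -14*(-83) = 1162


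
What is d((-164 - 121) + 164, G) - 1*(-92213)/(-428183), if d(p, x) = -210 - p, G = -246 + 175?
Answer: -38200500/428183 ≈ -89.215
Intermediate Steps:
G = -71
d((-164 - 121) + 164, G) - 1*(-92213)/(-428183) = (-210 - ((-164 - 121) + 164)) - 1*(-92213)/(-428183) = (-210 - (-285 + 164)) + 92213*(-1/428183) = (-210 - 1*(-121)) - 92213/428183 = (-210 + 121) - 92213/428183 = -89 - 92213/428183 = -38200500/428183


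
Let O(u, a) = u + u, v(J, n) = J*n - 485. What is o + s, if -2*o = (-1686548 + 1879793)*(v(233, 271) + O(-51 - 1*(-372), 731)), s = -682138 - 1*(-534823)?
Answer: -6116351565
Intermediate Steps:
s = -147315 (s = -682138 + 534823 = -147315)
v(J, n) = -485 + J*n
O(u, a) = 2*u
o = -6116204250 (o = -(-1686548 + 1879793)*((-485 + 233*271) + 2*(-51 - 1*(-372)))/2 = -193245*((-485 + 63143) + 2*(-51 + 372))/2 = -193245*(62658 + 2*321)/2 = -193245*(62658 + 642)/2 = -193245*63300/2 = -½*12232408500 = -6116204250)
o + s = -6116204250 - 147315 = -6116351565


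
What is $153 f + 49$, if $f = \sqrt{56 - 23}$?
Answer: $49 + 153 \sqrt{33} \approx 927.92$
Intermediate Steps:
$f = \sqrt{33} \approx 5.7446$
$153 f + 49 = 153 \sqrt{33} + 49 = 49 + 153 \sqrt{33}$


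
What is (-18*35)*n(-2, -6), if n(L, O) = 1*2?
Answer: -1260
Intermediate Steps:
n(L, O) = 2
(-18*35)*n(-2, -6) = -18*35*2 = -630*2 = -1260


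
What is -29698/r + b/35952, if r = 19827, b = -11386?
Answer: -215575453/118803384 ≈ -1.8146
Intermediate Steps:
-29698/r + b/35952 = -29698/19827 - 11386/35952 = -29698*1/19827 - 11386*1/35952 = -29698/19827 - 5693/17976 = -215575453/118803384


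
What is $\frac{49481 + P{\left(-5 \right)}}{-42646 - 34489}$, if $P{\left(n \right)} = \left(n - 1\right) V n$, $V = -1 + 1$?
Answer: $- \frac{49481}{77135} \approx -0.64149$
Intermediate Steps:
$V = 0$
$P{\left(n \right)} = 0$ ($P{\left(n \right)} = \left(n - 1\right) 0 n = \left(-1 + n\right) 0 n = 0 n = 0$)
$\frac{49481 + P{\left(-5 \right)}}{-42646 - 34489} = \frac{49481 + 0}{-42646 - 34489} = \frac{49481}{-77135} = 49481 \left(- \frac{1}{77135}\right) = - \frac{49481}{77135}$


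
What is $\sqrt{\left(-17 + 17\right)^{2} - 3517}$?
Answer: $i \sqrt{3517} \approx 59.304 i$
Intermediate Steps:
$\sqrt{\left(-17 + 17\right)^{2} - 3517} = \sqrt{0^{2} - 3517} = \sqrt{0 - 3517} = \sqrt{-3517} = i \sqrt{3517}$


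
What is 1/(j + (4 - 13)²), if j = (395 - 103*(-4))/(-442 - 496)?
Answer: 938/75171 ≈ 0.012478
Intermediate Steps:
j = -807/938 (j = (395 + 412)/(-938) = 807*(-1/938) = -807/938 ≈ -0.86034)
1/(j + (4 - 13)²) = 1/(-807/938 + (4 - 13)²) = 1/(-807/938 + (-9)²) = 1/(-807/938 + 81) = 1/(75171/938) = 938/75171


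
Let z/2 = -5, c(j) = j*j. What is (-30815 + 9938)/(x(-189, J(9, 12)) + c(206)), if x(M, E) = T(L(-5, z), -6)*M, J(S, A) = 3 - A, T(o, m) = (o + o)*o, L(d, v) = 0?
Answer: -20877/42436 ≈ -0.49196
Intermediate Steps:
c(j) = j²
z = -10 (z = 2*(-5) = -10)
T(o, m) = 2*o² (T(o, m) = (2*o)*o = 2*o²)
x(M, E) = 0 (x(M, E) = (2*0²)*M = (2*0)*M = 0*M = 0)
(-30815 + 9938)/(x(-189, J(9, 12)) + c(206)) = (-30815 + 9938)/(0 + 206²) = -20877/(0 + 42436) = -20877/42436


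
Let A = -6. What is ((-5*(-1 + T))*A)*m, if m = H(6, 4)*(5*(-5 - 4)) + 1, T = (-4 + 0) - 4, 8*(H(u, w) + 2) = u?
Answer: -30915/2 ≈ -15458.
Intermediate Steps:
H(u, w) = -2 + u/8
T = -8 (T = -4 - 4 = -8)
m = 229/4 (m = (-2 + (⅛)*6)*(5*(-5 - 4)) + 1 = (-2 + ¾)*(5*(-9)) + 1 = -5/4*(-45) + 1 = 225/4 + 1 = 229/4 ≈ 57.250)
((-5*(-1 + T))*A)*m = (-5*(-1 - 8)*(-6))*(229/4) = (-5*(-9)*(-6))*(229/4) = (45*(-6))*(229/4) = -270*229/4 = -30915/2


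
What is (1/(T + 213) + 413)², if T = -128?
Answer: 1232431236/7225 ≈ 1.7058e+5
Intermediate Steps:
(1/(T + 213) + 413)² = (1/(-128 + 213) + 413)² = (1/85 + 413)² = (35106/85)² = 1232431236/7225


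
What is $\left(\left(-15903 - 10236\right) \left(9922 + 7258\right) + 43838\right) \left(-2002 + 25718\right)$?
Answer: $-10649057500312$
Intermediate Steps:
$\left(\left(-15903 - 10236\right) \left(9922 + 7258\right) + 43838\right) \left(-2002 + 25718\right) = \left(\left(-26139\right) 17180 + 43838\right) 23716 = \left(-449068020 + 43838\right) 23716 = \left(-449024182\right) 23716 = -10649057500312$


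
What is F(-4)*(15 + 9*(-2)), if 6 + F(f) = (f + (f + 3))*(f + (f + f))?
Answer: -162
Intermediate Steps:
F(f) = -6 + 3*f*(3 + 2*f) (F(f) = -6 + (f + (f + 3))*(f + (f + f)) = -6 + (f + (3 + f))*(f + 2*f) = -6 + (3 + 2*f)*(3*f) = -6 + 3*f*(3 + 2*f))
F(-4)*(15 + 9*(-2)) = (-6 + 6*(-4)² + 9*(-4))*(15 + 9*(-2)) = (-6 + 6*16 - 36)*(15 - 18) = (-6 + 96 - 36)*(-3) = 54*(-3) = -162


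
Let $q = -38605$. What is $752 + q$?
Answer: $-37853$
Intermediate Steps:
$752 + q = 752 - 38605 = -37853$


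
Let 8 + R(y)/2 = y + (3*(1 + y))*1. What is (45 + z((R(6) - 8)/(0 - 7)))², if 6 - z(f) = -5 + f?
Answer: 178084/49 ≈ 3634.4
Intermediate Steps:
R(y) = -10 + 8*y (R(y) = -16 + 2*(y + (3*(1 + y))*1) = -16 + 2*(y + (3 + 3*y)*1) = -16 + 2*(y + (3 + 3*y)) = -16 + 2*(3 + 4*y) = -16 + (6 + 8*y) = -10 + 8*y)
z(f) = 11 - f (z(f) = 6 - (-5 + f) = 6 + (5 - f) = 11 - f)
(45 + z((R(6) - 8)/(0 - 7)))² = (45 + (11 - ((-10 + 8*6) - 8)/(0 - 7)))² = (45 + (11 - ((-10 + 48) - 8)/(-7)))² = (45 + (11 - (38 - 8)*(-1)/7))² = (45 + (11 - 30*(-1)/7))² = (45 + (11 - 1*(-30/7)))² = (45 + (11 + 30/7))² = (45 + 107/7)² = (422/7)² = 178084/49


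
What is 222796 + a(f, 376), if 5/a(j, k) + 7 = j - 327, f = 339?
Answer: 222797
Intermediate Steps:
a(j, k) = 5/(-334 + j) (a(j, k) = 5/(-7 + (j - 327)) = 5/(-7 + (-327 + j)) = 5/(-334 + j))
222796 + a(f, 376) = 222796 + 5/(-334 + 339) = 222796 + 5/5 = 222796 + 5*(1/5) = 222796 + 1 = 222797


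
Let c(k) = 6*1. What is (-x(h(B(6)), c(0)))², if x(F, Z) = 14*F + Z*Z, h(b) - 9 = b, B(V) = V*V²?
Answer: 10150596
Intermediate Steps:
B(V) = V³
h(b) = 9 + b
c(k) = 6
x(F, Z) = Z² + 14*F (x(F, Z) = 14*F + Z² = Z² + 14*F)
(-x(h(B(6)), c(0)))² = (-(6² + 14*(9 + 6³)))² = (-(36 + 14*(9 + 216)))² = (-(36 + 14*225))² = (-(36 + 3150))² = (-1*3186)² = (-3186)² = 10150596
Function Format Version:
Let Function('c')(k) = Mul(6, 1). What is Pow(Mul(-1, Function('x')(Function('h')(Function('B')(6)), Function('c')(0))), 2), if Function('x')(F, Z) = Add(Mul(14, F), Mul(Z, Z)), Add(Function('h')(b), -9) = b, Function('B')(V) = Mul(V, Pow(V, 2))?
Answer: 10150596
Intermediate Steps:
Function('B')(V) = Pow(V, 3)
Function('h')(b) = Add(9, b)
Function('c')(k) = 6
Function('x')(F, Z) = Add(Pow(Z, 2), Mul(14, F)) (Function('x')(F, Z) = Add(Mul(14, F), Pow(Z, 2)) = Add(Pow(Z, 2), Mul(14, F)))
Pow(Mul(-1, Function('x')(Function('h')(Function('B')(6)), Function('c')(0))), 2) = Pow(Mul(-1, Add(Pow(6, 2), Mul(14, Add(9, Pow(6, 3))))), 2) = Pow(Mul(-1, Add(36, Mul(14, Add(9, 216)))), 2) = Pow(Mul(-1, Add(36, Mul(14, 225))), 2) = Pow(Mul(-1, Add(36, 3150)), 2) = Pow(Mul(-1, 3186), 2) = Pow(-3186, 2) = 10150596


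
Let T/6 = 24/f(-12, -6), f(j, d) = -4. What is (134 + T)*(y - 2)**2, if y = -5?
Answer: 4802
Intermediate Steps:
T = -36 (T = 6*(24/(-4)) = 6*(24*(-1/4)) = 6*(-6) = -36)
(134 + T)*(y - 2)**2 = (134 - 36)*(-5 - 2)**2 = 98*(-7)**2 = 98*49 = 4802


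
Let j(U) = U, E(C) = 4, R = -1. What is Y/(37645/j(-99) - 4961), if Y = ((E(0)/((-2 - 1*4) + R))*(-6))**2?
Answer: -3564/1619401 ≈ -0.0022008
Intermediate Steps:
Y = 576/49 (Y = ((4/((-2 - 1*4) - 1))*(-6))**2 = ((4/((-2 - 4) - 1))*(-6))**2 = ((4/(-6 - 1))*(-6))**2 = ((4/(-7))*(-6))**2 = (-1/7*4*(-6))**2 = (-4/7*(-6))**2 = (24/7)**2 = 576/49 ≈ 11.755)
Y/(37645/j(-99) - 4961) = 576/(49*(37645/(-99) - 4961)) = 576/(49*(37645*(-1/99) - 4961)) = 576/(49*(-37645/99 - 4961)) = 576/(49*(-528784/99)) = (576/49)*(-99/528784) = -3564/1619401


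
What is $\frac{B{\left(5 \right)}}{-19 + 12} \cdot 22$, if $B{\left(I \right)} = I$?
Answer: $- \frac{110}{7} \approx -15.714$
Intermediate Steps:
$\frac{B{\left(5 \right)}}{-19 + 12} \cdot 22 = \frac{5}{-19 + 12} \cdot 22 = \frac{5}{-7} \cdot 22 = 5 \left(- \frac{1}{7}\right) 22 = \left(- \frac{5}{7}\right) 22 = - \frac{110}{7}$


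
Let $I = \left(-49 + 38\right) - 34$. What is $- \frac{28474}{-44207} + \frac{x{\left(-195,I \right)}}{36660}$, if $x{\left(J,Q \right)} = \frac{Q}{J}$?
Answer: $\frac{4523423847}{7022724020} \approx 0.64411$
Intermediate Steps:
$I = -45$ ($I = -11 - 34 = -45$)
$- \frac{28474}{-44207} + \frac{x{\left(-195,I \right)}}{36660} = - \frac{28474}{-44207} + \frac{\left(-45\right) \frac{1}{-195}}{36660} = \left(-28474\right) \left(- \frac{1}{44207}\right) + \left(-45\right) \left(- \frac{1}{195}\right) \frac{1}{36660} = \frac{28474}{44207} + \frac{3}{13} \cdot \frac{1}{36660} = \frac{28474}{44207} + \frac{1}{158860} = \frac{4523423847}{7022724020}$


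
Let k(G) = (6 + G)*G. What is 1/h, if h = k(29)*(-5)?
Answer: -1/5075 ≈ -0.00019704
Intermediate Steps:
k(G) = G*(6 + G)
h = -5075 (h = (29*(6 + 29))*(-5) = (29*35)*(-5) = 1015*(-5) = -5075)
1/h = 1/(-5075) = -1/5075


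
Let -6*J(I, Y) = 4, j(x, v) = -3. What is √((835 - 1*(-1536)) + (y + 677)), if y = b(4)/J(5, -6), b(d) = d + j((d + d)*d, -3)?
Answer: 3*√1354/2 ≈ 55.195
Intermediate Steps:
J(I, Y) = -⅔ (J(I, Y) = -⅙*4 = -⅔)
b(d) = -3 + d (b(d) = d - 3 = -3 + d)
y = -3/2 (y = (-3 + 4)/(-⅔) = 1*(-3/2) = -3/2 ≈ -1.5000)
√((835 - 1*(-1536)) + (y + 677)) = √((835 - 1*(-1536)) + (-3/2 + 677)) = √((835 + 1536) + 1351/2) = √(2371 + 1351/2) = √(6093/2) = 3*√1354/2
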